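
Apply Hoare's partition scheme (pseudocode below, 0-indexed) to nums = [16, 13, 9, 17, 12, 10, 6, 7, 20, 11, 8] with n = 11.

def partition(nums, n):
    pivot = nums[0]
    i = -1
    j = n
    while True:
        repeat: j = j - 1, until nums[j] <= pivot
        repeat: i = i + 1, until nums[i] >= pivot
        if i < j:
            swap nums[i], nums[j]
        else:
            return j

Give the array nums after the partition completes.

pivot = nums[0] = 16; i = -1, j = 11
j→10 (nums[10]=8≤16), i→0 (nums[0]=16≥16); i<j, swap → [8, 13, 9, 17, 12, 10, 6, 7, 20, 11, 16]
j→9 (nums[9]=11≤16), i→3 (nums[3]=17≥16); i<j, swap → [8, 13, 9, 11, 12, 10, 6, 7, 20, 17, 16]
j→7, i→8; i≥j, return j=7. nums = [8, 13, 9, 11, 12, 10, 6, 7, 20, 17, 16]

[8, 13, 9, 11, 12, 10, 6, 7, 20, 17, 16]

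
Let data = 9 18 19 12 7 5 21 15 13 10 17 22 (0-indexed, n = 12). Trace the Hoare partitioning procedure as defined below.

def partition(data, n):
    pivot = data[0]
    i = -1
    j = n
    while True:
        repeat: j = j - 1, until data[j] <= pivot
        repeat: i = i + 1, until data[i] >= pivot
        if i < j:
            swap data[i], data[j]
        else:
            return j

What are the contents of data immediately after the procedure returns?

pivot=9
j stops at 5 (5), i stops at 0 (9); swap ⇒ 5 18 19 12 7 9 21 15 13 10 17 22
j stops at 4 (7), i stops at 1 (18); swap ⇒ 5 7 19 12 18 9 21 15 13 10 17 22
j stops at 1, i stops at 2; i≥j ⇒ return 1. data=5 7 19 12 18 9 21 15 13 10 17 22

5 7 19 12 18 9 21 15 13 10 17 22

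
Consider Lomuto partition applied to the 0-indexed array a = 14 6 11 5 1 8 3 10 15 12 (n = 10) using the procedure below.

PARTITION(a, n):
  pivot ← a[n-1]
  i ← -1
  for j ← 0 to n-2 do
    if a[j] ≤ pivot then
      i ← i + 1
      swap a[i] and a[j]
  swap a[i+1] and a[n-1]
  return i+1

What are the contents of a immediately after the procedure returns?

pivot=12, i=-1
j=0: 14>12, skip
j=1: 6≤12, i=0, swap(0,1) ⇒ 6 14 11 5 1 8 3 10 15 12
j=2: 11≤12, i=1, swap(1,2) ⇒ 6 11 14 5 1 8 3 10 15 12
j=3: 5≤12, i=2, swap(2,3) ⇒ 6 11 5 14 1 8 3 10 15 12
j=4: 1≤12, i=3, swap(3,4) ⇒ 6 11 5 1 14 8 3 10 15 12
j=5: 8≤12, i=4, swap(4,5) ⇒ 6 11 5 1 8 14 3 10 15 12
j=6: 3≤12, i=5, swap(5,6) ⇒ 6 11 5 1 8 3 14 10 15 12
j=7: 10≤12, i=6, swap(6,7) ⇒ 6 11 5 1 8 3 10 14 15 12
j=8: 15>12, skip
swap(7,9) ⇒ 6 11 5 1 8 3 10 12 15 14; return 7

6 11 5 1 8 3 10 12 15 14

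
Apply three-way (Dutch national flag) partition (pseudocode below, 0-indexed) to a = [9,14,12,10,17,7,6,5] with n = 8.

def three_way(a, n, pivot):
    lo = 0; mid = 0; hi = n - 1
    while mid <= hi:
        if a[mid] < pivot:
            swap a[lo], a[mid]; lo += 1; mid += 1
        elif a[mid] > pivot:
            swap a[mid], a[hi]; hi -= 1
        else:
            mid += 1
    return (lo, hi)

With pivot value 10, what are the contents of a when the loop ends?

[9,5,6,7,10,17,12,14]

pivot = 10; lo=0, mid=0, hi=7
a[mid]=9<10: swap a[0],a[0]; lo=1,mid=1 → [9,14,12,10,17,7,6,5]
a[mid]=14>10: swap a[1],a[7]; hi=6 → [9,5,12,10,17,7,6,14]
a[mid]=5<10: swap a[1],a[1]; lo=2,mid=2 → [9,5,12,10,17,7,6,14]
a[mid]=12>10: swap a[2],a[6]; hi=5 → [9,5,6,10,17,7,12,14]
a[mid]=6<10: swap a[2],a[2]; lo=3,mid=3 → [9,5,6,10,17,7,12,14]
a[mid]=10=10: mid=4
a[mid]=17>10: swap a[4],a[5]; hi=4 → [9,5,6,10,7,17,12,14]
a[mid]=7<10: swap a[3],a[4]; lo=4,mid=5 → [9,5,6,7,10,17,12,14]
end: lo=4, hi=4; a = [9,5,6,7,10,17,12,14]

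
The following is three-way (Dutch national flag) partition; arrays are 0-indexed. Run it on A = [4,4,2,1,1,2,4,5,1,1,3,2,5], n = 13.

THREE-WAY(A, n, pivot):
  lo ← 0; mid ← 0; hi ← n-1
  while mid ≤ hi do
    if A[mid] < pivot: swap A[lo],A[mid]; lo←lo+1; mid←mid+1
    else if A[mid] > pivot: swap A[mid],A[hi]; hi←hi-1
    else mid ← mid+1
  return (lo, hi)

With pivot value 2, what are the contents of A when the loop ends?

[1,1,1,1,2,2,2,5,4,3,4,5,4]

pivot = 2; lo=0, mid=0, hi=12
A[mid]=4>2: swap A[0],A[12]; hi=11 → [5,4,2,1,1,2,4,5,1,1,3,2,4]
A[mid]=5>2: swap A[0],A[11]; hi=10 → [2,4,2,1,1,2,4,5,1,1,3,5,4]
A[mid]=2=2: mid=1
A[mid]=4>2: swap A[1],A[10]; hi=9 → [2,3,2,1,1,2,4,5,1,1,4,5,4]
A[mid]=3>2: swap A[1],A[9]; hi=8 → [2,1,2,1,1,2,4,5,1,3,4,5,4]
A[mid]=1<2: swap A[0],A[1]; lo=1,mid=2 → [1,2,2,1,1,2,4,5,1,3,4,5,4]
A[mid]=2=2: mid=3
A[mid]=1<2: swap A[1],A[3]; lo=2,mid=4 → [1,1,2,2,1,2,4,5,1,3,4,5,4]
A[mid]=1<2: swap A[2],A[4]; lo=3,mid=5 → [1,1,1,2,2,2,4,5,1,3,4,5,4]
A[mid]=2=2: mid=6
A[mid]=4>2: swap A[6],A[8]; hi=7 → [1,1,1,2,2,2,1,5,4,3,4,5,4]
A[mid]=1<2: swap A[3],A[6]; lo=4,mid=7 → [1,1,1,1,2,2,2,5,4,3,4,5,4]
A[mid]=5>2: swap A[7],A[7]; hi=6 → [1,1,1,1,2,2,2,5,4,3,4,5,4]
end: lo=4, hi=6; A = [1,1,1,1,2,2,2,5,4,3,4,5,4]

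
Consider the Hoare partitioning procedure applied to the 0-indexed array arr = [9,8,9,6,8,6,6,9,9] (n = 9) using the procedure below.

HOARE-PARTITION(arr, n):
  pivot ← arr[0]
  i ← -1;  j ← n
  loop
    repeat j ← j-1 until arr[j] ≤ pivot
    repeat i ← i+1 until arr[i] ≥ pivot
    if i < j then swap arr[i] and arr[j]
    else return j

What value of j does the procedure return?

6

pivot = arr[0] = 9; i = -1, j = 9
j→8 (arr[8]=9≤9), i→0 (arr[0]=9≥9); i<j, swap → [9,8,9,6,8,6,6,9,9]
j→7 (arr[7]=9≤9), i→2 (arr[2]=9≥9); i<j, swap → [9,8,9,6,8,6,6,9,9]
j→6, i→7; i≥j, return j=6. arr = [9,8,9,6,8,6,6,9,9]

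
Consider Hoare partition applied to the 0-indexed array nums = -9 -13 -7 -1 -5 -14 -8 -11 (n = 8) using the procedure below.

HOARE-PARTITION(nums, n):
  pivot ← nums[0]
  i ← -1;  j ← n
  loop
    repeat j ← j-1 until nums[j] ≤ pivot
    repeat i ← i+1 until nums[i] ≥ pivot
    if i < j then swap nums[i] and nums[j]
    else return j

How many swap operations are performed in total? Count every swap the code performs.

pivot = nums[0] = -9; i = -1, j = 8
j→7 (nums[7]=-11≤-9), i→0 (nums[0]=-9≥-9); i<j, swap → -11 -13 -7 -1 -5 -14 -8 -9
j→5 (nums[5]=-14≤-9), i→2 (nums[2]=-7≥-9); i<j, swap → -11 -13 -14 -1 -5 -7 -8 -9
j→2, i→3; i≥j, return j=2. nums = -11 -13 -14 -1 -5 -7 -8 -9

2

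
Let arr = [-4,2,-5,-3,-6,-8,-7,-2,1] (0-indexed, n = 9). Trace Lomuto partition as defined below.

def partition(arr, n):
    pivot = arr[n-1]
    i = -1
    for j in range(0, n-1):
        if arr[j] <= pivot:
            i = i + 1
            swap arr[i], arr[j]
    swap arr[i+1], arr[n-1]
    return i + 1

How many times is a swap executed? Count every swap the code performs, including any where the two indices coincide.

pivot = arr[8] = 1; i = -1
j=0: arr[0]=-4 ≤ 1 → i=0, swap arr[0],arr[0] (no change) → [-4,2,-5,-3,-6,-8,-7,-2,1]
j=1: arr[1]=2 > 1 → no swap
j=2: arr[2]=-5 ≤ 1 → i=1, swap arr[1],arr[2] → [-4,-5,2,-3,-6,-8,-7,-2,1]
j=3: arr[3]=-3 ≤ 1 → i=2, swap arr[2],arr[3] → [-4,-5,-3,2,-6,-8,-7,-2,1]
j=4: arr[4]=-6 ≤ 1 → i=3, swap arr[3],arr[4] → [-4,-5,-3,-6,2,-8,-7,-2,1]
j=5: arr[5]=-8 ≤ 1 → i=4, swap arr[4],arr[5] → [-4,-5,-3,-6,-8,2,-7,-2,1]
j=6: arr[6]=-7 ≤ 1 → i=5, swap arr[5],arr[6] → [-4,-5,-3,-6,-8,-7,2,-2,1]
j=7: arr[7]=-2 ≤ 1 → i=6, swap arr[6],arr[7] → [-4,-5,-3,-6,-8,-7,-2,2,1]
final swap arr[7],arr[8] → [-4,-5,-3,-6,-8,-7,-2,1,2]; return 7

8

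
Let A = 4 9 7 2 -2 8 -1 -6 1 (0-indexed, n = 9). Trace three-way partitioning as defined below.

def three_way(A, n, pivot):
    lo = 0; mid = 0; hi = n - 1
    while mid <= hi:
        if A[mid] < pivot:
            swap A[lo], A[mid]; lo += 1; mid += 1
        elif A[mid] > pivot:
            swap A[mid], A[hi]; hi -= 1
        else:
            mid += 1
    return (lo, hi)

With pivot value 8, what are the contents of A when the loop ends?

4 1 7 2 -2 -1 -6 8 9

pivot = 8; lo=0, mid=0, hi=8
A[mid]=4<8: swap A[0],A[0]; lo=1,mid=1 → 4 9 7 2 -2 8 -1 -6 1
A[mid]=9>8: swap A[1],A[8]; hi=7 → 4 1 7 2 -2 8 -1 -6 9
A[mid]=1<8: swap A[1],A[1]; lo=2,mid=2 → 4 1 7 2 -2 8 -1 -6 9
A[mid]=7<8: swap A[2],A[2]; lo=3,mid=3 → 4 1 7 2 -2 8 -1 -6 9
A[mid]=2<8: swap A[3],A[3]; lo=4,mid=4 → 4 1 7 2 -2 8 -1 -6 9
A[mid]=-2<8: swap A[4],A[4]; lo=5,mid=5 → 4 1 7 2 -2 8 -1 -6 9
A[mid]=8=8: mid=6
A[mid]=-1<8: swap A[5],A[6]; lo=6,mid=7 → 4 1 7 2 -2 -1 8 -6 9
A[mid]=-6<8: swap A[6],A[7]; lo=7,mid=8 → 4 1 7 2 -2 -1 -6 8 9
end: lo=7, hi=7; A = 4 1 7 2 -2 -1 -6 8 9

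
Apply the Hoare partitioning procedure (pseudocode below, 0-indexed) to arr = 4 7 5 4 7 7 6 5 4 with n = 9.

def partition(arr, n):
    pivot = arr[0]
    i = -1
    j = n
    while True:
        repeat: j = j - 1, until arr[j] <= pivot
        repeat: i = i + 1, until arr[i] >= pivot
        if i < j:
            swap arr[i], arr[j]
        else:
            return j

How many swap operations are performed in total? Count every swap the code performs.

2

pivot = arr[0] = 4; i = -1, j = 9
j→8 (arr[8]=4≤4), i→0 (arr[0]=4≥4); i<j, swap → 4 7 5 4 7 7 6 5 4
j→3 (arr[3]=4≤4), i→1 (arr[1]=7≥4); i<j, swap → 4 4 5 7 7 7 6 5 4
j→1, i→2; i≥j, return j=1. arr = 4 4 5 7 7 7 6 5 4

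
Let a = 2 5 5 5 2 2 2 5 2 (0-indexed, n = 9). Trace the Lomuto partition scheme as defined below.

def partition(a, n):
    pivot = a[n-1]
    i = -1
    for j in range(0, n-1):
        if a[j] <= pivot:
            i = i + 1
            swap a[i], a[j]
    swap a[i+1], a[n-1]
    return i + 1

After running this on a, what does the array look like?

2 2 2 2 2 5 5 5 5

pivot = a[8] = 2; i = -1
j=0: a[0]=2 ≤ 2 → i=0, swap a[0],a[0] (no change) → 2 5 5 5 2 2 2 5 2
j=1: a[1]=5 > 2 → no swap
j=2: a[2]=5 > 2 → no swap
j=3: a[3]=5 > 2 → no swap
j=4: a[4]=2 ≤ 2 → i=1, swap a[1],a[4] → 2 2 5 5 5 2 2 5 2
j=5: a[5]=2 ≤ 2 → i=2, swap a[2],a[5] → 2 2 2 5 5 5 2 5 2
j=6: a[6]=2 ≤ 2 → i=3, swap a[3],a[6] → 2 2 2 2 5 5 5 5 2
j=7: a[7]=5 > 2 → no swap
final swap a[4],a[8] → 2 2 2 2 2 5 5 5 5; return 4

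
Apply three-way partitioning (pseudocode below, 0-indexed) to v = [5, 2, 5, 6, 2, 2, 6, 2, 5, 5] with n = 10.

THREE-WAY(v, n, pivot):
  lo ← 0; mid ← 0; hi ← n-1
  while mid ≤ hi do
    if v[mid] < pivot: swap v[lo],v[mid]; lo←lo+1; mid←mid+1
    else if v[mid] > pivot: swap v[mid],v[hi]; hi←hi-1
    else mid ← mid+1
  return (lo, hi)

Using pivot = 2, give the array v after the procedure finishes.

[2, 2, 2, 2, 6, 6, 5, 5, 5, 5]

lo=0 mid=0 hi=9
5>2: swap(0,9), hi=8 ⇒ [5, 2, 5, 6, 2, 2, 6, 2, 5, 5]
5>2: swap(0,8), hi=7 ⇒ [5, 2, 5, 6, 2, 2, 6, 2, 5, 5]
5>2: swap(0,7), hi=6 ⇒ [2, 2, 5, 6, 2, 2, 6, 5, 5, 5]
2=2: mid=1
2=2: mid=2
5>2: swap(2,6), hi=5 ⇒ [2, 2, 6, 6, 2, 2, 5, 5, 5, 5]
6>2: swap(2,5), hi=4 ⇒ [2, 2, 2, 6, 2, 6, 5, 5, 5, 5]
2=2: mid=3
6>2: swap(3,4), hi=3 ⇒ [2, 2, 2, 2, 6, 6, 5, 5, 5, 5]
2=2: mid=4
done. lo=0 hi=3; v=[2, 2, 2, 2, 6, 6, 5, 5, 5, 5]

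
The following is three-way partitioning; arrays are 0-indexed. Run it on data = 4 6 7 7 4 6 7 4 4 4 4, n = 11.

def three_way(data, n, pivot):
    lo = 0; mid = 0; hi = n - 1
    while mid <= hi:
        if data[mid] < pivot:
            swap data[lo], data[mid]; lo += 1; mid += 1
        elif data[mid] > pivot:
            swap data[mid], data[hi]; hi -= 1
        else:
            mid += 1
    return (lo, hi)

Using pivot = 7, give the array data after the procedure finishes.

pivot = 7; lo=0, mid=0, hi=10
data[mid]=4<7: swap data[0],data[0]; lo=1,mid=1 → 4 6 7 7 4 6 7 4 4 4 4
data[mid]=6<7: swap data[1],data[1]; lo=2,mid=2 → 4 6 7 7 4 6 7 4 4 4 4
data[mid]=7=7: mid=3
data[mid]=7=7: mid=4
data[mid]=4<7: swap data[2],data[4]; lo=3,mid=5 → 4 6 4 7 7 6 7 4 4 4 4
data[mid]=6<7: swap data[3],data[5]; lo=4,mid=6 → 4 6 4 6 7 7 7 4 4 4 4
data[mid]=7=7: mid=7
data[mid]=4<7: swap data[4],data[7]; lo=5,mid=8 → 4 6 4 6 4 7 7 7 4 4 4
data[mid]=4<7: swap data[5],data[8]; lo=6,mid=9 → 4 6 4 6 4 4 7 7 7 4 4
data[mid]=4<7: swap data[6],data[9]; lo=7,mid=10 → 4 6 4 6 4 4 4 7 7 7 4
data[mid]=4<7: swap data[7],data[10]; lo=8,mid=11 → 4 6 4 6 4 4 4 4 7 7 7
end: lo=8, hi=10; data = 4 6 4 6 4 4 4 4 7 7 7

4 6 4 6 4 4 4 4 7 7 7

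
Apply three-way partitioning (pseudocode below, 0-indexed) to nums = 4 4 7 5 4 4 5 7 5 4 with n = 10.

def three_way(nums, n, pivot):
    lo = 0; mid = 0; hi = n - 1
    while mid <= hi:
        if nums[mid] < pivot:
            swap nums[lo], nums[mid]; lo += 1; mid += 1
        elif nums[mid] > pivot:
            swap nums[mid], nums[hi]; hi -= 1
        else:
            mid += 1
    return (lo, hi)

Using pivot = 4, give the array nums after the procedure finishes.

pivot = 4; lo=0, mid=0, hi=9
nums[mid]=4=4: mid=1
nums[mid]=4=4: mid=2
nums[mid]=7>4: swap nums[2],nums[9]; hi=8 → 4 4 4 5 4 4 5 7 5 7
nums[mid]=4=4: mid=3
nums[mid]=5>4: swap nums[3],nums[8]; hi=7 → 4 4 4 5 4 4 5 7 5 7
nums[mid]=5>4: swap nums[3],nums[7]; hi=6 → 4 4 4 7 4 4 5 5 5 7
nums[mid]=7>4: swap nums[3],nums[6]; hi=5 → 4 4 4 5 4 4 7 5 5 7
nums[mid]=5>4: swap nums[3],nums[5]; hi=4 → 4 4 4 4 4 5 7 5 5 7
nums[mid]=4=4: mid=4
nums[mid]=4=4: mid=5
end: lo=0, hi=4; nums = 4 4 4 4 4 5 7 5 5 7

4 4 4 4 4 5 7 5 5 7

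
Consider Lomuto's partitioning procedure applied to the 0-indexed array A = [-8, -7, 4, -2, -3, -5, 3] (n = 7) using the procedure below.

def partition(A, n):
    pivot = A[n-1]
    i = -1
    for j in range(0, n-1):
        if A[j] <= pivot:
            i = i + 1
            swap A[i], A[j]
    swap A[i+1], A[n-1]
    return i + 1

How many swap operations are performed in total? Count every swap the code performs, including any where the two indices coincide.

6

pivot = A[6] = 3; i = -1
j=0: A[0]=-8 ≤ 3 → i=0, swap A[0],A[0] (no change) → [-8, -7, 4, -2, -3, -5, 3]
j=1: A[1]=-7 ≤ 3 → i=1, swap A[1],A[1] (no change) → [-8, -7, 4, -2, -3, -5, 3]
j=2: A[2]=4 > 3 → no swap
j=3: A[3]=-2 ≤ 3 → i=2, swap A[2],A[3] → [-8, -7, -2, 4, -3, -5, 3]
j=4: A[4]=-3 ≤ 3 → i=3, swap A[3],A[4] → [-8, -7, -2, -3, 4, -5, 3]
j=5: A[5]=-5 ≤ 3 → i=4, swap A[4],A[5] → [-8, -7, -2, -3, -5, 4, 3]
final swap A[5],A[6] → [-8, -7, -2, -3, -5, 3, 4]; return 5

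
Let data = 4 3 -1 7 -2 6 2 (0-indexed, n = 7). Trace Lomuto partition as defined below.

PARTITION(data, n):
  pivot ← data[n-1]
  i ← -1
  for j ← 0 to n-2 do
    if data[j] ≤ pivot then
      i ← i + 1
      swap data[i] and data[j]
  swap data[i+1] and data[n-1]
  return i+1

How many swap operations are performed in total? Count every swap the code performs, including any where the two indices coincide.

3

pivot = data[6] = 2; i = -1
j=0: data[0]=4 > 2 → no swap
j=1: data[1]=3 > 2 → no swap
j=2: data[2]=-1 ≤ 2 → i=0, swap data[0],data[2] → -1 3 4 7 -2 6 2
j=3: data[3]=7 > 2 → no swap
j=4: data[4]=-2 ≤ 2 → i=1, swap data[1],data[4] → -1 -2 4 7 3 6 2
j=5: data[5]=6 > 2 → no swap
final swap data[2],data[6] → -1 -2 2 7 3 6 4; return 2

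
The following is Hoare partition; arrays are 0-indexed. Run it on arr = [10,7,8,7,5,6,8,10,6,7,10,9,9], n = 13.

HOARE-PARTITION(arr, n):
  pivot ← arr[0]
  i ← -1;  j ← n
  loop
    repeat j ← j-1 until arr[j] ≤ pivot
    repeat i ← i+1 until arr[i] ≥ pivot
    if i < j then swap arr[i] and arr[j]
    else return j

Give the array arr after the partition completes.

pivot=10
j stops at 12 (9), i stops at 0 (10); swap ⇒ [9,7,8,7,5,6,8,10,6,7,10,9,10]
j stops at 11 (9), i stops at 7 (10); swap ⇒ [9,7,8,7,5,6,8,9,6,7,10,10,10]
j stops at 10, i stops at 10; i≥j ⇒ return 10. arr=[9,7,8,7,5,6,8,9,6,7,10,10,10]

[9,7,8,7,5,6,8,9,6,7,10,10,10]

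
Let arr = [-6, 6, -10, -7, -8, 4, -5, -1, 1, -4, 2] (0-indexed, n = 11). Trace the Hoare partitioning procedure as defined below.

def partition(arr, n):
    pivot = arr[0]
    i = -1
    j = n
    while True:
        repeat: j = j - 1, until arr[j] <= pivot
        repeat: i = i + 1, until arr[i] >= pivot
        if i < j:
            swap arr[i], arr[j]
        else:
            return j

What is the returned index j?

pivot = arr[0] = -6; i = -1, j = 11
j→4 (arr[4]=-8≤-6), i→0 (arr[0]=-6≥-6); i<j, swap → [-8, 6, -10, -7, -6, 4, -5, -1, 1, -4, 2]
j→3 (arr[3]=-7≤-6), i→1 (arr[1]=6≥-6); i<j, swap → [-8, -7, -10, 6, -6, 4, -5, -1, 1, -4, 2]
j→2, i→3; i≥j, return j=2. arr = [-8, -7, -10, 6, -6, 4, -5, -1, 1, -4, 2]

2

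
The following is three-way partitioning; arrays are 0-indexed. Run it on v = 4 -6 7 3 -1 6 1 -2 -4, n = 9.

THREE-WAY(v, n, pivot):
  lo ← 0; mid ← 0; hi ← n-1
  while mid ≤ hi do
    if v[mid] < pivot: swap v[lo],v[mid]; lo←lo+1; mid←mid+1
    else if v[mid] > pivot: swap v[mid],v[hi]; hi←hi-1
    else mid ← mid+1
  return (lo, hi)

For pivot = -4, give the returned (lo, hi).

pivot = -4; lo=0, mid=0, hi=8
v[mid]=4>-4: swap v[0],v[8]; hi=7 → -4 -6 7 3 -1 6 1 -2 4
v[mid]=-4=-4: mid=1
v[mid]=-6<-4: swap v[0],v[1]; lo=1,mid=2 → -6 -4 7 3 -1 6 1 -2 4
v[mid]=7>-4: swap v[2],v[7]; hi=6 → -6 -4 -2 3 -1 6 1 7 4
v[mid]=-2>-4: swap v[2],v[6]; hi=5 → -6 -4 1 3 -1 6 -2 7 4
v[mid]=1>-4: swap v[2],v[5]; hi=4 → -6 -4 6 3 -1 1 -2 7 4
v[mid]=6>-4: swap v[2],v[4]; hi=3 → -6 -4 -1 3 6 1 -2 7 4
v[mid]=-1>-4: swap v[2],v[3]; hi=2 → -6 -4 3 -1 6 1 -2 7 4
v[mid]=3>-4: swap v[2],v[2]; hi=1 → -6 -4 3 -1 6 1 -2 7 4
end: lo=1, hi=1; v = -6 -4 3 -1 6 1 -2 7 4

(1, 1)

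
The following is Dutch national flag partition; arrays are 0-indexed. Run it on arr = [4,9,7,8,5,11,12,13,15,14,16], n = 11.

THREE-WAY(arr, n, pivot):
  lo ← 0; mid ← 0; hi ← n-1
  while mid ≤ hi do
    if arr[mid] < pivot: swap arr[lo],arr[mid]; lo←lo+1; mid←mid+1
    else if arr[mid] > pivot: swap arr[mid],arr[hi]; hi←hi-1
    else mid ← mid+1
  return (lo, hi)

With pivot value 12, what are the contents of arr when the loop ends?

[4,9,7,8,5,11,12,15,14,16,13]

lo=0 mid=0 hi=10
4<12: swap(0,0), lo=1 mid=1 ⇒ [4,9,7,8,5,11,12,13,15,14,16]
9<12: swap(1,1), lo=2 mid=2 ⇒ [4,9,7,8,5,11,12,13,15,14,16]
7<12: swap(2,2), lo=3 mid=3 ⇒ [4,9,7,8,5,11,12,13,15,14,16]
8<12: swap(3,3), lo=4 mid=4 ⇒ [4,9,7,8,5,11,12,13,15,14,16]
5<12: swap(4,4), lo=5 mid=5 ⇒ [4,9,7,8,5,11,12,13,15,14,16]
11<12: swap(5,5), lo=6 mid=6 ⇒ [4,9,7,8,5,11,12,13,15,14,16]
12=12: mid=7
13>12: swap(7,10), hi=9 ⇒ [4,9,7,8,5,11,12,16,15,14,13]
16>12: swap(7,9), hi=8 ⇒ [4,9,7,8,5,11,12,14,15,16,13]
14>12: swap(7,8), hi=7 ⇒ [4,9,7,8,5,11,12,15,14,16,13]
15>12: swap(7,7), hi=6 ⇒ [4,9,7,8,5,11,12,15,14,16,13]
done. lo=6 hi=6; arr=[4,9,7,8,5,11,12,15,14,16,13]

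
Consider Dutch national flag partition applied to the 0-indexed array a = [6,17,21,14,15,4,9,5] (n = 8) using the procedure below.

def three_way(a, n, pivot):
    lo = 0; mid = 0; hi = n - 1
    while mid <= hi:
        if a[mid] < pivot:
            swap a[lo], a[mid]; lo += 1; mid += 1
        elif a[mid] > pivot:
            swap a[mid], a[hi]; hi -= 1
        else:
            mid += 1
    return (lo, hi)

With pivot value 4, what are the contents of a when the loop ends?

[4,21,14,15,17,9,5,6]

lo=0 mid=0 hi=7
6>4: swap(0,7), hi=6 ⇒ [5,17,21,14,15,4,9,6]
5>4: swap(0,6), hi=5 ⇒ [9,17,21,14,15,4,5,6]
9>4: swap(0,5), hi=4 ⇒ [4,17,21,14,15,9,5,6]
4=4: mid=1
17>4: swap(1,4), hi=3 ⇒ [4,15,21,14,17,9,5,6]
15>4: swap(1,3), hi=2 ⇒ [4,14,21,15,17,9,5,6]
14>4: swap(1,2), hi=1 ⇒ [4,21,14,15,17,9,5,6]
21>4: swap(1,1), hi=0 ⇒ [4,21,14,15,17,9,5,6]
done. lo=0 hi=0; a=[4,21,14,15,17,9,5,6]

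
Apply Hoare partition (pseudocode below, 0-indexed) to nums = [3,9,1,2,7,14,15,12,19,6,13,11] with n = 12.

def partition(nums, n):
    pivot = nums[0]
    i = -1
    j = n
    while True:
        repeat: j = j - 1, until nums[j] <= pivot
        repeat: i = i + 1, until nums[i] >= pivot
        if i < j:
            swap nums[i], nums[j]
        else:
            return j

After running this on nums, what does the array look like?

pivot = nums[0] = 3; i = -1, j = 12
j→3 (nums[3]=2≤3), i→0 (nums[0]=3≥3); i<j, swap → [2,9,1,3,7,14,15,12,19,6,13,11]
j→2 (nums[2]=1≤3), i→1 (nums[1]=9≥3); i<j, swap → [2,1,9,3,7,14,15,12,19,6,13,11]
j→1, i→2; i≥j, return j=1. nums = [2,1,9,3,7,14,15,12,19,6,13,11]

[2,1,9,3,7,14,15,12,19,6,13,11]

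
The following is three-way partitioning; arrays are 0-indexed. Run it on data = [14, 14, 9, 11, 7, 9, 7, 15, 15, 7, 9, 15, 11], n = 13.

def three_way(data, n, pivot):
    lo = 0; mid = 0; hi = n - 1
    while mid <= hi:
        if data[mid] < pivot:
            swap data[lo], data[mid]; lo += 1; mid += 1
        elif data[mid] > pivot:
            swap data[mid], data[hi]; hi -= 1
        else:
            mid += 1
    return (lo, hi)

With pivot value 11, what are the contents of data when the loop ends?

lo=0 mid=0 hi=12
14>11: swap(0,12), hi=11 ⇒ [11, 14, 9, 11, 7, 9, 7, 15, 15, 7, 9, 15, 14]
11=11: mid=1
14>11: swap(1,11), hi=10 ⇒ [11, 15, 9, 11, 7, 9, 7, 15, 15, 7, 9, 14, 14]
15>11: swap(1,10), hi=9 ⇒ [11, 9, 9, 11, 7, 9, 7, 15, 15, 7, 15, 14, 14]
9<11: swap(0,1), lo=1 mid=2 ⇒ [9, 11, 9, 11, 7, 9, 7, 15, 15, 7, 15, 14, 14]
9<11: swap(1,2), lo=2 mid=3 ⇒ [9, 9, 11, 11, 7, 9, 7, 15, 15, 7, 15, 14, 14]
11=11: mid=4
7<11: swap(2,4), lo=3 mid=5 ⇒ [9, 9, 7, 11, 11, 9, 7, 15, 15, 7, 15, 14, 14]
9<11: swap(3,5), lo=4 mid=6 ⇒ [9, 9, 7, 9, 11, 11, 7, 15, 15, 7, 15, 14, 14]
7<11: swap(4,6), lo=5 mid=7 ⇒ [9, 9, 7, 9, 7, 11, 11, 15, 15, 7, 15, 14, 14]
15>11: swap(7,9), hi=8 ⇒ [9, 9, 7, 9, 7, 11, 11, 7, 15, 15, 15, 14, 14]
7<11: swap(5,7), lo=6 mid=8 ⇒ [9, 9, 7, 9, 7, 7, 11, 11, 15, 15, 15, 14, 14]
15>11: swap(8,8), hi=7 ⇒ [9, 9, 7, 9, 7, 7, 11, 11, 15, 15, 15, 14, 14]
done. lo=6 hi=7; data=[9, 9, 7, 9, 7, 7, 11, 11, 15, 15, 15, 14, 14]

[9, 9, 7, 9, 7, 7, 11, 11, 15, 15, 15, 14, 14]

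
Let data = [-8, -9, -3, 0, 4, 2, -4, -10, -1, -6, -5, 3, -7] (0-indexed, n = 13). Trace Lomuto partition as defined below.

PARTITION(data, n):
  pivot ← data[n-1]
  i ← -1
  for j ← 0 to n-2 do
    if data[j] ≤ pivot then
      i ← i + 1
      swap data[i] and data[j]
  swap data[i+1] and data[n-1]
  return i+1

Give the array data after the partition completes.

[-8, -9, -10, -7, 4, 2, -4, -3, -1, -6, -5, 3, 0]

pivot=-7, i=-1
j=0: -8≤-7, i=0, swap(0,0) ⇒ [-8, -9, -3, 0, 4, 2, -4, -10, -1, -6, -5, 3, -7]
j=1: -9≤-7, i=1, swap(1,1) ⇒ [-8, -9, -3, 0, 4, 2, -4, -10, -1, -6, -5, 3, -7]
j=2: -3>-7, skip
j=3: 0>-7, skip
j=4: 4>-7, skip
j=5: 2>-7, skip
j=6: -4>-7, skip
j=7: -10≤-7, i=2, swap(2,7) ⇒ [-8, -9, -10, 0, 4, 2, -4, -3, -1, -6, -5, 3, -7]
j=8: -1>-7, skip
j=9: -6>-7, skip
j=10: -5>-7, skip
j=11: 3>-7, skip
swap(3,12) ⇒ [-8, -9, -10, -7, 4, 2, -4, -3, -1, -6, -5, 3, 0]; return 3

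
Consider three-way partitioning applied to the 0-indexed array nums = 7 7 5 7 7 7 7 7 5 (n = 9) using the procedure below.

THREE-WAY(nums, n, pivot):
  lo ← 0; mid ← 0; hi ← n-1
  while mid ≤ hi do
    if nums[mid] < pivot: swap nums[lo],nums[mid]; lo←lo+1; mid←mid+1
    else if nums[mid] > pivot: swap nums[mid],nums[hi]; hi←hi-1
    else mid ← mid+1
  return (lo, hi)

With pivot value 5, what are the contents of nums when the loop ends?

lo=0 mid=0 hi=8
7>5: swap(0,8), hi=7 ⇒ 5 7 5 7 7 7 7 7 7
5=5: mid=1
7>5: swap(1,7), hi=6 ⇒ 5 7 5 7 7 7 7 7 7
7>5: swap(1,6), hi=5 ⇒ 5 7 5 7 7 7 7 7 7
7>5: swap(1,5), hi=4 ⇒ 5 7 5 7 7 7 7 7 7
7>5: swap(1,4), hi=3 ⇒ 5 7 5 7 7 7 7 7 7
7>5: swap(1,3), hi=2 ⇒ 5 7 5 7 7 7 7 7 7
7>5: swap(1,2), hi=1 ⇒ 5 5 7 7 7 7 7 7 7
5=5: mid=2
done. lo=0 hi=1; nums=5 5 7 7 7 7 7 7 7

5 5 7 7 7 7 7 7 7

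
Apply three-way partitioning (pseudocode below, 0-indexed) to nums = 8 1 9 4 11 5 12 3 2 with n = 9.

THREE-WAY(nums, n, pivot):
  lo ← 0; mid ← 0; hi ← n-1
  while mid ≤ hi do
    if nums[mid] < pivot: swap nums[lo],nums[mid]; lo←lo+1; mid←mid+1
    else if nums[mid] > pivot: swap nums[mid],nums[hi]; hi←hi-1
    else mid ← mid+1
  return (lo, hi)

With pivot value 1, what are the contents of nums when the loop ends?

pivot = 1; lo=0, mid=0, hi=8
nums[mid]=8>1: swap nums[0],nums[8]; hi=7 → 2 1 9 4 11 5 12 3 8
nums[mid]=2>1: swap nums[0],nums[7]; hi=6 → 3 1 9 4 11 5 12 2 8
nums[mid]=3>1: swap nums[0],nums[6]; hi=5 → 12 1 9 4 11 5 3 2 8
nums[mid]=12>1: swap nums[0],nums[5]; hi=4 → 5 1 9 4 11 12 3 2 8
nums[mid]=5>1: swap nums[0],nums[4]; hi=3 → 11 1 9 4 5 12 3 2 8
nums[mid]=11>1: swap nums[0],nums[3]; hi=2 → 4 1 9 11 5 12 3 2 8
nums[mid]=4>1: swap nums[0],nums[2]; hi=1 → 9 1 4 11 5 12 3 2 8
nums[mid]=9>1: swap nums[0],nums[1]; hi=0 → 1 9 4 11 5 12 3 2 8
nums[mid]=1=1: mid=1
end: lo=0, hi=0; nums = 1 9 4 11 5 12 3 2 8

1 9 4 11 5 12 3 2 8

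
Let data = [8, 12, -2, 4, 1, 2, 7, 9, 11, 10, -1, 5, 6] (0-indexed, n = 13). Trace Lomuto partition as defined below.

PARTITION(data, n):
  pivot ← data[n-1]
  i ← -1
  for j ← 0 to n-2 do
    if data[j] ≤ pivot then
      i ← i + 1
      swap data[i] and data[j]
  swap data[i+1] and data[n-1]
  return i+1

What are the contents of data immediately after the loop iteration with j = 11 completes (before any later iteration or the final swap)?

[-2, 4, 1, 2, -1, 5, 7, 9, 11, 10, 8, 12, 6]

pivot = data[12] = 6; i = -1
j=0: data[0]=8 > 6 → no swap
j=1: data[1]=12 > 6 → no swap
j=2: data[2]=-2 ≤ 6 → i=0, swap data[0],data[2] → [-2, 12, 8, 4, 1, 2, 7, 9, 11, 10, -1, 5, 6]
j=3: data[3]=4 ≤ 6 → i=1, swap data[1],data[3] → [-2, 4, 8, 12, 1, 2, 7, 9, 11, 10, -1, 5, 6]
j=4: data[4]=1 ≤ 6 → i=2, swap data[2],data[4] → [-2, 4, 1, 12, 8, 2, 7, 9, 11, 10, -1, 5, 6]
j=5: data[5]=2 ≤ 6 → i=3, swap data[3],data[5] → [-2, 4, 1, 2, 8, 12, 7, 9, 11, 10, -1, 5, 6]
j=6: data[6]=7 > 6 → no swap
j=7: data[7]=9 > 6 → no swap
j=8: data[8]=11 > 6 → no swap
j=9: data[9]=10 > 6 → no swap
j=10: data[10]=-1 ≤ 6 → i=4, swap data[4],data[10] → [-2, 4, 1, 2, -1, 12, 7, 9, 11, 10, 8, 5, 6]
j=11: data[11]=5 ≤ 6 → i=5, swap data[5],data[11] → [-2, 4, 1, 2, -1, 5, 7, 9, 11, 10, 8, 12, 6]
(after j=11) data = [-2, 4, 1, 2, -1, 5, 7, 9, 11, 10, 8, 12, 6]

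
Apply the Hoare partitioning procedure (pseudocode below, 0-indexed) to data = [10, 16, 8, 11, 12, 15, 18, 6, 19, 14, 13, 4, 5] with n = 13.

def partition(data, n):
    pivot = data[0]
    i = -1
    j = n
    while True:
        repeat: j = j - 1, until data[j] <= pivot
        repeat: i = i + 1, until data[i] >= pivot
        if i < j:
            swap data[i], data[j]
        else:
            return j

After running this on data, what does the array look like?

pivot = data[0] = 10; i = -1, j = 13
j→12 (data[12]=5≤10), i→0 (data[0]=10≥10); i<j, swap → [5, 16, 8, 11, 12, 15, 18, 6, 19, 14, 13, 4, 10]
j→11 (data[11]=4≤10), i→1 (data[1]=16≥10); i<j, swap → [5, 4, 8, 11, 12, 15, 18, 6, 19, 14, 13, 16, 10]
j→7 (data[7]=6≤10), i→3 (data[3]=11≥10); i<j, swap → [5, 4, 8, 6, 12, 15, 18, 11, 19, 14, 13, 16, 10]
j→3, i→4; i≥j, return j=3. data = [5, 4, 8, 6, 12, 15, 18, 11, 19, 14, 13, 16, 10]

[5, 4, 8, 6, 12, 15, 18, 11, 19, 14, 13, 16, 10]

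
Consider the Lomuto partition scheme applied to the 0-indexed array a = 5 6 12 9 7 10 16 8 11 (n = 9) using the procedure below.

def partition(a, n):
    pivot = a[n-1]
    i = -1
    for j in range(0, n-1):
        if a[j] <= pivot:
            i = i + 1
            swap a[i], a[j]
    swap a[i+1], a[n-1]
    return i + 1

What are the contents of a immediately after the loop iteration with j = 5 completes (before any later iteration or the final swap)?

pivot = a[8] = 11; i = -1
j=0: a[0]=5 ≤ 11 → i=0, swap a[0],a[0] (no change) → 5 6 12 9 7 10 16 8 11
j=1: a[1]=6 ≤ 11 → i=1, swap a[1],a[1] (no change) → 5 6 12 9 7 10 16 8 11
j=2: a[2]=12 > 11 → no swap
j=3: a[3]=9 ≤ 11 → i=2, swap a[2],a[3] → 5 6 9 12 7 10 16 8 11
j=4: a[4]=7 ≤ 11 → i=3, swap a[3],a[4] → 5 6 9 7 12 10 16 8 11
j=5: a[5]=10 ≤ 11 → i=4, swap a[4],a[5] → 5 6 9 7 10 12 16 8 11
(after j=5) a = 5 6 9 7 10 12 16 8 11

5 6 9 7 10 12 16 8 11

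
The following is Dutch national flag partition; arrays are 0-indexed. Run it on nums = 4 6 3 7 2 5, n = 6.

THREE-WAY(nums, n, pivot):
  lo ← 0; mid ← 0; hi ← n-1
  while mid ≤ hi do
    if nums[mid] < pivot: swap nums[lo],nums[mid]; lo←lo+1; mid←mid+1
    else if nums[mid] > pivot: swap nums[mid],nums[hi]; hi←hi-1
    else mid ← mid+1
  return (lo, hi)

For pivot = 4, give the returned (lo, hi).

(2, 2)

pivot = 4; lo=0, mid=0, hi=5
nums[mid]=4=4: mid=1
nums[mid]=6>4: swap nums[1],nums[5]; hi=4 → 4 5 3 7 2 6
nums[mid]=5>4: swap nums[1],nums[4]; hi=3 → 4 2 3 7 5 6
nums[mid]=2<4: swap nums[0],nums[1]; lo=1,mid=2 → 2 4 3 7 5 6
nums[mid]=3<4: swap nums[1],nums[2]; lo=2,mid=3 → 2 3 4 7 5 6
nums[mid]=7>4: swap nums[3],nums[3]; hi=2 → 2 3 4 7 5 6
end: lo=2, hi=2; nums = 2 3 4 7 5 6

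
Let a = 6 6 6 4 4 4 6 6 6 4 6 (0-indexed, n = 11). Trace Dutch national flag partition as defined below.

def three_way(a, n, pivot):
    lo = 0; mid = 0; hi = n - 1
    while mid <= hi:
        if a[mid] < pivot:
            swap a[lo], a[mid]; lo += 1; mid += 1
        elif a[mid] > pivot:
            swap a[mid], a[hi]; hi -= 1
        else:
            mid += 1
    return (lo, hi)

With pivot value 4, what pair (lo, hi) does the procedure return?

lo=0 mid=0 hi=10
6>4: swap(0,10), hi=9 ⇒ 6 6 6 4 4 4 6 6 6 4 6
6>4: swap(0,9), hi=8 ⇒ 4 6 6 4 4 4 6 6 6 6 6
4=4: mid=1
6>4: swap(1,8), hi=7 ⇒ 4 6 6 4 4 4 6 6 6 6 6
6>4: swap(1,7), hi=6 ⇒ 4 6 6 4 4 4 6 6 6 6 6
6>4: swap(1,6), hi=5 ⇒ 4 6 6 4 4 4 6 6 6 6 6
6>4: swap(1,5), hi=4 ⇒ 4 4 6 4 4 6 6 6 6 6 6
4=4: mid=2
6>4: swap(2,4), hi=3 ⇒ 4 4 4 4 6 6 6 6 6 6 6
4=4: mid=3
4=4: mid=4
done. lo=0 hi=3; a=4 4 4 4 6 6 6 6 6 6 6

(0, 3)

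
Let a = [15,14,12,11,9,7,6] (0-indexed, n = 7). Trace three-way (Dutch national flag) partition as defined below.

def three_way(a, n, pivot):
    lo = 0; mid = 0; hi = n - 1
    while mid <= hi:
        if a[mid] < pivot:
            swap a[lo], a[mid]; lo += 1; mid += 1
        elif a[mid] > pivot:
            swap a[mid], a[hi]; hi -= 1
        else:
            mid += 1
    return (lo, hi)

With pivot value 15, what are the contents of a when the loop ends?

pivot = 15; lo=0, mid=0, hi=6
a[mid]=15=15: mid=1
a[mid]=14<15: swap a[0],a[1]; lo=1,mid=2 → [14,15,12,11,9,7,6]
a[mid]=12<15: swap a[1],a[2]; lo=2,mid=3 → [14,12,15,11,9,7,6]
a[mid]=11<15: swap a[2],a[3]; lo=3,mid=4 → [14,12,11,15,9,7,6]
a[mid]=9<15: swap a[3],a[4]; lo=4,mid=5 → [14,12,11,9,15,7,6]
a[mid]=7<15: swap a[4],a[5]; lo=5,mid=6 → [14,12,11,9,7,15,6]
a[mid]=6<15: swap a[5],a[6]; lo=6,mid=7 → [14,12,11,9,7,6,15]
end: lo=6, hi=6; a = [14,12,11,9,7,6,15]

[14,12,11,9,7,6,15]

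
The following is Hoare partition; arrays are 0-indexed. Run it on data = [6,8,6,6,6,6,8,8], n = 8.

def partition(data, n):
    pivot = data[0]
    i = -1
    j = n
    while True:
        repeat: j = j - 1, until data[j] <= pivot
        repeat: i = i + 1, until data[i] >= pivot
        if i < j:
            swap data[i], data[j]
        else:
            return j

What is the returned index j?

2

pivot=6
j stops at 5 (6), i stops at 0 (6); swap ⇒ [6,8,6,6,6,6,8,8]
j stops at 4 (6), i stops at 1 (8); swap ⇒ [6,6,6,6,8,6,8,8]
j stops at 3 (6), i stops at 2 (6); swap ⇒ [6,6,6,6,8,6,8,8]
j stops at 2, i stops at 3; i≥j ⇒ return 2. data=[6,6,6,6,8,6,8,8]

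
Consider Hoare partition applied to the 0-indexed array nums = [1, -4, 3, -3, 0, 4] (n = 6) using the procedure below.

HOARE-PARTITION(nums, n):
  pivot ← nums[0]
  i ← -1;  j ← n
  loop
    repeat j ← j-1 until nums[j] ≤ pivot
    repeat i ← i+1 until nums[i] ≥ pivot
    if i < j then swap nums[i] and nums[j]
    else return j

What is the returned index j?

2

pivot = nums[0] = 1; i = -1, j = 6
j→4 (nums[4]=0≤1), i→0 (nums[0]=1≥1); i<j, swap → [0, -4, 3, -3, 1, 4]
j→3 (nums[3]=-3≤1), i→2 (nums[2]=3≥1); i<j, swap → [0, -4, -3, 3, 1, 4]
j→2, i→3; i≥j, return j=2. nums = [0, -4, -3, 3, 1, 4]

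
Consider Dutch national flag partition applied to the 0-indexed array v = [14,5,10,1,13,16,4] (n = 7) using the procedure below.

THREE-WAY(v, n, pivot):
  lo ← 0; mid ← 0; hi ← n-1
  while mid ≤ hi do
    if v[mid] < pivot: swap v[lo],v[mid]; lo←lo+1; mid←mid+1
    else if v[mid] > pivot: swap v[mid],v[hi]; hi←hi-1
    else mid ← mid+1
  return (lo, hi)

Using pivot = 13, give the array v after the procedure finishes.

pivot = 13; lo=0, mid=0, hi=6
v[mid]=14>13: swap v[0],v[6]; hi=5 → [4,5,10,1,13,16,14]
v[mid]=4<13: swap v[0],v[0]; lo=1,mid=1 → [4,5,10,1,13,16,14]
v[mid]=5<13: swap v[1],v[1]; lo=2,mid=2 → [4,5,10,1,13,16,14]
v[mid]=10<13: swap v[2],v[2]; lo=3,mid=3 → [4,5,10,1,13,16,14]
v[mid]=1<13: swap v[3],v[3]; lo=4,mid=4 → [4,5,10,1,13,16,14]
v[mid]=13=13: mid=5
v[mid]=16>13: swap v[5],v[5]; hi=4 → [4,5,10,1,13,16,14]
end: lo=4, hi=4; v = [4,5,10,1,13,16,14]

[4,5,10,1,13,16,14]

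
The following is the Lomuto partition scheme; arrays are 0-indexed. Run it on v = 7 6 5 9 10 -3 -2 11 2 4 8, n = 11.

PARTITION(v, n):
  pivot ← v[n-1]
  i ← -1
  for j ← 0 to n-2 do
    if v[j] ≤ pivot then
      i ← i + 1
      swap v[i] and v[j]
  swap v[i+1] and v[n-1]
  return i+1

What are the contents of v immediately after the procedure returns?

pivot=8, i=-1
j=0: 7≤8, i=0, swap(0,0) ⇒ 7 6 5 9 10 -3 -2 11 2 4 8
j=1: 6≤8, i=1, swap(1,1) ⇒ 7 6 5 9 10 -3 -2 11 2 4 8
j=2: 5≤8, i=2, swap(2,2) ⇒ 7 6 5 9 10 -3 -2 11 2 4 8
j=3: 9>8, skip
j=4: 10>8, skip
j=5: -3≤8, i=3, swap(3,5) ⇒ 7 6 5 -3 10 9 -2 11 2 4 8
j=6: -2≤8, i=4, swap(4,6) ⇒ 7 6 5 -3 -2 9 10 11 2 4 8
j=7: 11>8, skip
j=8: 2≤8, i=5, swap(5,8) ⇒ 7 6 5 -3 -2 2 10 11 9 4 8
j=9: 4≤8, i=6, swap(6,9) ⇒ 7 6 5 -3 -2 2 4 11 9 10 8
swap(7,10) ⇒ 7 6 5 -3 -2 2 4 8 9 10 11; return 7

7 6 5 -3 -2 2 4 8 9 10 11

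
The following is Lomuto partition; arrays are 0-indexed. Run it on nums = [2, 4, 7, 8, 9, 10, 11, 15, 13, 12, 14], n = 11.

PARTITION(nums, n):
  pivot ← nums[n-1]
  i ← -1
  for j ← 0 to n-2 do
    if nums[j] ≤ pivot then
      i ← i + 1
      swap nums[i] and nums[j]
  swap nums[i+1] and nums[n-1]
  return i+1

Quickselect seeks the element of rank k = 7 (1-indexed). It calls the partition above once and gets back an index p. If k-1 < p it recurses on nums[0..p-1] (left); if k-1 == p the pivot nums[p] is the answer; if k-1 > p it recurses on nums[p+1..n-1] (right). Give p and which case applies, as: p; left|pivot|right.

pivot = nums[10] = 14; i = -1
j=0: nums[0]=2 ≤ 14 → i=0, swap nums[0],nums[0] (no change) → [2, 4, 7, 8, 9, 10, 11, 15, 13, 12, 14]
j=1: nums[1]=4 ≤ 14 → i=1, swap nums[1],nums[1] (no change) → [2, 4, 7, 8, 9, 10, 11, 15, 13, 12, 14]
j=2: nums[2]=7 ≤ 14 → i=2, swap nums[2],nums[2] (no change) → [2, 4, 7, 8, 9, 10, 11, 15, 13, 12, 14]
j=3: nums[3]=8 ≤ 14 → i=3, swap nums[3],nums[3] (no change) → [2, 4, 7, 8, 9, 10, 11, 15, 13, 12, 14]
j=4: nums[4]=9 ≤ 14 → i=4, swap nums[4],nums[4] (no change) → [2, 4, 7, 8, 9, 10, 11, 15, 13, 12, 14]
j=5: nums[5]=10 ≤ 14 → i=5, swap nums[5],nums[5] (no change) → [2, 4, 7, 8, 9, 10, 11, 15, 13, 12, 14]
j=6: nums[6]=11 ≤ 14 → i=6, swap nums[6],nums[6] (no change) → [2, 4, 7, 8, 9, 10, 11, 15, 13, 12, 14]
j=7: nums[7]=15 > 14 → no swap
j=8: nums[8]=13 ≤ 14 → i=7, swap nums[7],nums[8] → [2, 4, 7, 8, 9, 10, 11, 13, 15, 12, 14]
j=9: nums[9]=12 ≤ 14 → i=8, swap nums[8],nums[9] → [2, 4, 7, 8, 9, 10, 11, 13, 12, 15, 14]
final swap nums[9],nums[10] → [2, 4, 7, 8, 9, 10, 11, 13, 12, 14, 15]; return 9
p = 9; k-1 = 6 < 9 ⇒ left

9; left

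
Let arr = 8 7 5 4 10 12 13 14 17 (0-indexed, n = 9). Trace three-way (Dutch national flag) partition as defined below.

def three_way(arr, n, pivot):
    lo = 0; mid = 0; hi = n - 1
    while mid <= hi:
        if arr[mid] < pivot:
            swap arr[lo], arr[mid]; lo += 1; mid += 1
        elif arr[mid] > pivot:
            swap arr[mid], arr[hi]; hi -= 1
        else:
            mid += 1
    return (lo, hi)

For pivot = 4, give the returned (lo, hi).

pivot = 4; lo=0, mid=0, hi=8
arr[mid]=8>4: swap arr[0],arr[8]; hi=7 → 17 7 5 4 10 12 13 14 8
arr[mid]=17>4: swap arr[0],arr[7]; hi=6 → 14 7 5 4 10 12 13 17 8
arr[mid]=14>4: swap arr[0],arr[6]; hi=5 → 13 7 5 4 10 12 14 17 8
arr[mid]=13>4: swap arr[0],arr[5]; hi=4 → 12 7 5 4 10 13 14 17 8
arr[mid]=12>4: swap arr[0],arr[4]; hi=3 → 10 7 5 4 12 13 14 17 8
arr[mid]=10>4: swap arr[0],arr[3]; hi=2 → 4 7 5 10 12 13 14 17 8
arr[mid]=4=4: mid=1
arr[mid]=7>4: swap arr[1],arr[2]; hi=1 → 4 5 7 10 12 13 14 17 8
arr[mid]=5>4: swap arr[1],arr[1]; hi=0 → 4 5 7 10 12 13 14 17 8
end: lo=0, hi=0; arr = 4 5 7 10 12 13 14 17 8

(0, 0)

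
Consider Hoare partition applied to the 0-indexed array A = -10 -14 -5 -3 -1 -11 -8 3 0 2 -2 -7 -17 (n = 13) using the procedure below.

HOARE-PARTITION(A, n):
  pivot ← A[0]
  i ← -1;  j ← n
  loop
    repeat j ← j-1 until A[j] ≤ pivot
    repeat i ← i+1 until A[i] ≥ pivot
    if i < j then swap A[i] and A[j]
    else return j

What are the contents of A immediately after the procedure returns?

pivot = A[0] = -10; i = -1, j = 13
j→12 (A[12]=-17≤-10), i→0 (A[0]=-10≥-10); i<j, swap → -17 -14 -5 -3 -1 -11 -8 3 0 2 -2 -7 -10
j→5 (A[5]=-11≤-10), i→2 (A[2]=-5≥-10); i<j, swap → -17 -14 -11 -3 -1 -5 -8 3 0 2 -2 -7 -10
j→2, i→3; i≥j, return j=2. A = -17 -14 -11 -3 -1 -5 -8 3 0 2 -2 -7 -10

-17 -14 -11 -3 -1 -5 -8 3 0 2 -2 -7 -10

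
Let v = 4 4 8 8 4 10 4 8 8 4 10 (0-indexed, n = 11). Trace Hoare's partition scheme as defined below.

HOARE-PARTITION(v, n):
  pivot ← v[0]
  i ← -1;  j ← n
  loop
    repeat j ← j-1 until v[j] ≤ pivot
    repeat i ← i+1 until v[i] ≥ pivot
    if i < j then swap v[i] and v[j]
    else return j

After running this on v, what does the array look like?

4 4 4 8 8 10 4 8 8 4 10

pivot = v[0] = 4; i = -1, j = 11
j→9 (v[9]=4≤4), i→0 (v[0]=4≥4); i<j, swap → 4 4 8 8 4 10 4 8 8 4 10
j→6 (v[6]=4≤4), i→1 (v[1]=4≥4); i<j, swap → 4 4 8 8 4 10 4 8 8 4 10
j→4 (v[4]=4≤4), i→2 (v[2]=8≥4); i<j, swap → 4 4 4 8 8 10 4 8 8 4 10
j→2, i→3; i≥j, return j=2. v = 4 4 4 8 8 10 4 8 8 4 10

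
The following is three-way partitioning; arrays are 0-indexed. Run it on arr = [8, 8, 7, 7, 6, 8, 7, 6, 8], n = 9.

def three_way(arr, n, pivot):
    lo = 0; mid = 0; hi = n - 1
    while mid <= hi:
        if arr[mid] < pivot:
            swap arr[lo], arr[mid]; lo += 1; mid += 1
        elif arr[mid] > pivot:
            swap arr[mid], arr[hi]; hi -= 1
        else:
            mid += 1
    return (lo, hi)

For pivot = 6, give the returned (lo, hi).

pivot = 6; lo=0, mid=0, hi=8
arr[mid]=8>6: swap arr[0],arr[8]; hi=7 → [8, 8, 7, 7, 6, 8, 7, 6, 8]
arr[mid]=8>6: swap arr[0],arr[7]; hi=6 → [6, 8, 7, 7, 6, 8, 7, 8, 8]
arr[mid]=6=6: mid=1
arr[mid]=8>6: swap arr[1],arr[6]; hi=5 → [6, 7, 7, 7, 6, 8, 8, 8, 8]
arr[mid]=7>6: swap arr[1],arr[5]; hi=4 → [6, 8, 7, 7, 6, 7, 8, 8, 8]
arr[mid]=8>6: swap arr[1],arr[4]; hi=3 → [6, 6, 7, 7, 8, 7, 8, 8, 8]
arr[mid]=6=6: mid=2
arr[mid]=7>6: swap arr[2],arr[3]; hi=2 → [6, 6, 7, 7, 8, 7, 8, 8, 8]
arr[mid]=7>6: swap arr[2],arr[2]; hi=1 → [6, 6, 7, 7, 8, 7, 8, 8, 8]
end: lo=0, hi=1; arr = [6, 6, 7, 7, 8, 7, 8, 8, 8]

(0, 1)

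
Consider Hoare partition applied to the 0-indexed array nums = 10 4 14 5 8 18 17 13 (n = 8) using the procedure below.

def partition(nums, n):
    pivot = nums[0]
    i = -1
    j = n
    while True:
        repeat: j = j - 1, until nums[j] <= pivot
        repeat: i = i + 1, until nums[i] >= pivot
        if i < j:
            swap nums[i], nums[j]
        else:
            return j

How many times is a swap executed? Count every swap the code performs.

pivot=10
j stops at 4 (8), i stops at 0 (10); swap ⇒ 8 4 14 5 10 18 17 13
j stops at 3 (5), i stops at 2 (14); swap ⇒ 8 4 5 14 10 18 17 13
j stops at 2, i stops at 3; i≥j ⇒ return 2. nums=8 4 5 14 10 18 17 13

2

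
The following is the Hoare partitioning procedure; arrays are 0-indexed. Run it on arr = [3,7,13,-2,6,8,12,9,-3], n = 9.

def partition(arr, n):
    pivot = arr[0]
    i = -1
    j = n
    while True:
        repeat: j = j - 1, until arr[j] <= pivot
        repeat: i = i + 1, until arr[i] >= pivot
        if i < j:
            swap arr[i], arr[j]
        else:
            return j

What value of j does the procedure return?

1

pivot=3
j stops at 8 (-3), i stops at 0 (3); swap ⇒ [-3,7,13,-2,6,8,12,9,3]
j stops at 3 (-2), i stops at 1 (7); swap ⇒ [-3,-2,13,7,6,8,12,9,3]
j stops at 1, i stops at 2; i≥j ⇒ return 1. arr=[-3,-2,13,7,6,8,12,9,3]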